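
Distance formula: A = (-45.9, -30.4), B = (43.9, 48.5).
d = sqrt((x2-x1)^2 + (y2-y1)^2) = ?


dx = 43.9 + 45.9 = 89.8
dy = 48.5 + 30.4 = 78.9
d = sqrt(8064.04 + 6225.21) = sqrt(14289.25) = 119.5377

119.5377


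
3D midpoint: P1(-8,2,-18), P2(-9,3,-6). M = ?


Mx = (-8- 9)/2 = -8.5000
My = (2+3)/2 = 2.5000
Mz = (-18- 6)/2 = -12.0000

M = (-8.5000, 2.5000, -12.0000)


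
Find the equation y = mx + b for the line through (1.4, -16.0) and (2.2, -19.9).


m = (-3.9)/(0.8) = -4.8750
b = y1 - m*x1 = -16.0 - (-3.9*1.4)/(0.8) = -16.0 + 6.8250 = -9.1750

y = -4.8750x - 9.1750


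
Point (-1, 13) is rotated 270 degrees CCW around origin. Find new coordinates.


cos(270) = 0, sin(270) = -1
x' = -1*0 - 13*(-1) = 13
y' = -1*(-1) + 13*0 = 1

(13, 1)


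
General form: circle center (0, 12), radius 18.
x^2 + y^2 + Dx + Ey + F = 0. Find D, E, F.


(x-0)^2 + (y-12)^2 = 18^2
D = -2h = 0, E = -2k = -24
F = h^2+k^2-r^2 = 0+144-324 = -180

D = 0, E = -24, F = -180


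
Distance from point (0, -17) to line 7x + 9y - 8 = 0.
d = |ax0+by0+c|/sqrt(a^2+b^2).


|7*0 + 9*(-17) - 8| = |-161| = 161
sqrt(49 + 81) = sqrt(130) = 11.4018
d = 161/sqrt(130) = 14.1206

14.1206


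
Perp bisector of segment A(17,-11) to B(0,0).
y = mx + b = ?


Midpoint = (8.5, -5.5)
Slope of AB = dy/dx = 11/(-17) = -0.6471
Perp slope = -dx/dy = 17/11 = 1.5455
b = My - (perp slope)*Mx = -5.5 + (-17*8.5)/11 = -5.5 - 13.1364 = -18.6364

y = 1.5455x - 18.6364


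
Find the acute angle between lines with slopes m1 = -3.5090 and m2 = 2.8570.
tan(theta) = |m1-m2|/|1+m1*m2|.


m1-m2 = -6.366
1+m1*m2 = -9.025213
tan(theta) = |-6.366/(-9.025213)| = 0.705357
theta = arctan(|-6.366/(-9.025213)|) = 35.1975 degrees (acute angle)

35.1975 degrees


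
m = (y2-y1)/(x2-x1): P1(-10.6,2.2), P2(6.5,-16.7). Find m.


dy = -16.7 - 2.2 = -18.9
dx = 6.5 + 10.6 = 17.1
m = -18.9/17.1 = -1.1053

m = -1.1053


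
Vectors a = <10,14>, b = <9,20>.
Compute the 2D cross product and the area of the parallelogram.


cross = 10*20 - 14*9 = 200 - 126 = 74
Parallelogram area = |74| = 74

cross = 74, parallelogram area = 74


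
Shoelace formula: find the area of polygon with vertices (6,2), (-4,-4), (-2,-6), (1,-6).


sum(xi*y_{i+1}) = 6*(-4) - 4*(-6) - 2*(-6) + 1*2 = 14
sum(yi*x_{i+1}) = 2*(-4) - 4*(-2) - 6*1 - 6*6 = -42
Area = |14 + 42|/2 = 56/2 = 28.0000

28.0000 sq units


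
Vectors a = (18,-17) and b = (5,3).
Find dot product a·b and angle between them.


a·b = 18*5 - 17*3 = 90 - 51 = 39
|a| = sqrt(324+289) = 24.7588
|b| = sqrt(25+9) = 5.8310
cos(theta) = 39/(sqrt(613)*sqrt(34)) = 39/sqrt(20842) = 0.270144
theta = arccos(39/sqrt(20842)) = 74.3272 degrees

a·b = 39, theta = 74.3272 deg


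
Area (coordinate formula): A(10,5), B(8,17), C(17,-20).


10*(17+ 20) = 370
8*(-20-5) = -200
17*(5-17) = -204
sum = -34
Area = |-34|/2 = 17.0000

17.0000 sq units


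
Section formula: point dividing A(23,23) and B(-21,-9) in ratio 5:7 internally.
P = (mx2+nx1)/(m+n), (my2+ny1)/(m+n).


Px = (5*(-21) + 7*23)/12 = 56/12 = 4.6667
Py = (5*(-9) + 7*23)/12 = 116/12 = 9.6667

P = (4.6667, 9.6667)


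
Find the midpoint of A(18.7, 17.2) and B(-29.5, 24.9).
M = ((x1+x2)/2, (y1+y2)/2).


Mx = (18.7 - 29.5)/2 = -10.8/2 = -5.4000
My = (17.2 + 24.9)/2 = 42.1/2 = 21.0500

(-5.4000, 21.0500)


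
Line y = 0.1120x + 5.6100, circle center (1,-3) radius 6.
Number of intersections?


Substitute y = 0.1120x + 5.6100: (x-1)^2 + (0.1120x+5.6100+ 3)^2 = 36
Expand to Ax^2 + Bx + C = 0, where b-k = 8.61
A = 1+m^2 = 1.012544
B = 2(m(b-k) - h) = 2(0.1120*8.61 - 1) = -0.07136
C = h^2 + (b-k)^2 - r^2 = 1 + 74.1321 - 36 = 39.1321
disc = B^2-4AC = 0.0051 - 158.4919 = -158.4868
disc < 0

0 intersection points


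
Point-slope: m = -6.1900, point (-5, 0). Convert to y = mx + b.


y - 0 = -6.1900(x + 5)
y = -6.1900x + 0 + 6.1900*(-5)
y = -6.1900x - 30.9500

y = -6.1900x - 30.9500


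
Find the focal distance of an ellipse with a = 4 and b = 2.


c^2 = 4^2 - 2^2 = 16 - 4 = 12
c = sqrt(12) = 3.4641

c = 3.4641


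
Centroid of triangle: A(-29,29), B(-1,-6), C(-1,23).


Gx = (-29- 1- 1)/3 = -31/3 = -10.3333
Gy = (29- 6+23)/3 = 46/3 = 15.3333

G = (-10.3333, 15.3333)


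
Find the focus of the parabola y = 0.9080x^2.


a = 0.9080
4a = 3.6320
focus = (0, 1/3.6320) = (0, 0.2753)

Focus = (0, 0.2753)


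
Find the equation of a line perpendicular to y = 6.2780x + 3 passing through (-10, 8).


Perpendicular slope = -1/m1 = -1/6.2780 = -0.1593
b2 = y0 - m2*x0 = 8 - 10/6.2780 = 8 - 1.5929 = 6.4071

y = -0.1593x + 6.4071


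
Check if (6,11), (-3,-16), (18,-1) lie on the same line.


6*(-16+ 1) - 3*(-1-11) + 18*(11+ 16)
= -90 + 36 + 486 = 432

No, not collinear (determinant = 432)


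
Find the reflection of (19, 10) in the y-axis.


Reflection rule for y-axis: (-x, y)
(19, 10) -> (-19, 10)

(-19, 10)


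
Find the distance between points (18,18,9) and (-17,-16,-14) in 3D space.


dx=-35, dy=-34, dz=-23
d = sqrt(1225+1156+529) = sqrt(2910) = 53.9444

53.9444


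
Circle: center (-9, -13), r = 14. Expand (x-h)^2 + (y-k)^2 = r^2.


(x+ 9)^2 + (y+ 13)^2 = 14^2
D = -2h = 18, E = -2k = 26
F = h^2+k^2-r^2 = 81+169-196 = 54

x^2 + y^2 + 18x + 26y + 54 = 0


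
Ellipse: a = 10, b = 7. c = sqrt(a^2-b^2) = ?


c^2 = 10^2 - 7^2 = 100 - 49 = 51
c = sqrt(51) = 7.1414

c = 7.1414


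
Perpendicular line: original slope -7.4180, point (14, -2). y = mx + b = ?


Perpendicular slope = -1/m1 = -1/(-7.4180) = 0.1348
b2 = y0 - m2*x0 = -2 + 14/(-7.4180) = -2 - 1.8873 = -3.8873

y = 0.1348x - 3.8873


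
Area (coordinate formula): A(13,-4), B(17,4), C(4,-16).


13*(4+ 16) = 260
17*(-16+ 4) = -204
4*(-4-4) = -32
sum = 24
Area = |24|/2 = 12.0000

12.0000 sq units


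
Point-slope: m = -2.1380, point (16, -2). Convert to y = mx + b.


y + 2 = -2.1380(x - 16)
y = -2.1380x - 2 + 2.1380*16
y = -2.1380x + 32.2080

y = -2.1380x + 32.2080


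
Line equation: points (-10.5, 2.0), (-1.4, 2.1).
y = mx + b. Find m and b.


m = (0.1)/(9.1) = 0.0110
b = y1 - m*x1 = 2.0 - (0.1*(-10.5))/(9.1) = 2.0 + 0.1154 = 2.1154

y = 0.0110x + 2.1154


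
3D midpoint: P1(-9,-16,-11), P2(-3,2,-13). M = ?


Mx = (-9- 3)/2 = -6.0000
My = (-16+2)/2 = -7.0000
Mz = (-11- 13)/2 = -12.0000

M = (-6.0000, -7.0000, -12.0000)


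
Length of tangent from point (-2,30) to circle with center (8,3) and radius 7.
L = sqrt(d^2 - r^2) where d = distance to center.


d = sqrt((-2-8)^2 + (30-3)^2) = sqrt(100+729) = 28.7924
L = sqrt(829.0000 - 49) = sqrt(780.0000) = 27.9285

27.9285


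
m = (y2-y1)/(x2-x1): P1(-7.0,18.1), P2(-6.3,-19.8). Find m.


dy = -19.8 - 18.1 = -37.9
dx = -6.3 + 7.0 = 0.7
m = -37.9/0.7 = -54.1429

m = -54.1429


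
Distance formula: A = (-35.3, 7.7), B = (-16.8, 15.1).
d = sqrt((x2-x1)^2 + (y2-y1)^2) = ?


dx = -16.8 + 35.3 = 18.5
dy = 15.1 - 7.7 = 7.4
d = sqrt(342.25 + 54.76) = sqrt(397.01) = 19.9251

19.9251


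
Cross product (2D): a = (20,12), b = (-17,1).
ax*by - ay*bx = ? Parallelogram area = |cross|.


cross = 20*1 - 12*(-17) = 20 + 204 = 224
Parallelogram area = |224| = 224

cross = 224, parallelogram area = 224


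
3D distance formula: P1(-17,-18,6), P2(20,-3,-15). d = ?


dx=37, dy=15, dz=-21
d = sqrt(1369+225+441) = sqrt(2035) = 45.1110

45.1110


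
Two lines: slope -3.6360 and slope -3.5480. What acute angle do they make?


m1-m2 = -0.088
1+m1*m2 = 13.900528
tan(theta) = |-0.088/13.900528| = 0.006331
theta = arctan(|-0.088/13.900528|) = 0.3627 degrees (acute angle)

0.3627 degrees


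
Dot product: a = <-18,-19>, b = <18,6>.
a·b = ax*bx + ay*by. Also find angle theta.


a·b = -18*18 - 19*6 = -324 - 114 = -438
|a| = sqrt(324+361) = 26.1725
|b| = sqrt(324+36) = 18.9737
cos(theta) = -438/(sqrt(685)*sqrt(360)) = -438/sqrt(246600) = -0.882018
theta = arccos(-438/sqrt(246600)) = 151.8868 degrees

a·b = -438, theta = 151.8868 deg


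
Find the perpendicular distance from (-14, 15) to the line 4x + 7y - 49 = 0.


|4*(-14) + 7*15 - 49| = |0| = 0
sqrt(16 + 49) = sqrt(65) = 8.0623
d = 0/sqrt(65) = 0

0


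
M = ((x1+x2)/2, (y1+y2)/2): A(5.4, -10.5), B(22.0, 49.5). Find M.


Mx = (5.4 + 22.0)/2 = 27.4/2 = 13.7000
My = (-10.5 + 49.5)/2 = 39.0/2 = 19.5000

(13.7000, 19.5000)


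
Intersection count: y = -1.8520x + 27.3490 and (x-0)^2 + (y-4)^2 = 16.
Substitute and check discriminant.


Substitute y = -1.8520x + 27.3490: (x-0)^2 + (-1.8520x+27.3490-4)^2 = 16
Expand to Ax^2 + Bx + C = 0, where b-k = 23.349
A = 1+m^2 = 4.429904
B = 2(m(b-k) - h) = 2(-1.8520*23.349 - 0) = -86.484696
C = h^2 + (b-k)^2 - r^2 = 0 + 545.175801 - 16 = 529.175801
disc = B^2-4AC = 7479.6026 - 9376.7920 = -1897.1894
disc < 0

0 intersection points


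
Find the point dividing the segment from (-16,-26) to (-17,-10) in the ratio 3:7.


Px = (3*(-17) + 7*(-16))/10 = -163/10 = -16.3000
Py = (3*(-10) + 7*(-26))/10 = -212/10 = -21.2000

P = (-16.3000, -21.2000)


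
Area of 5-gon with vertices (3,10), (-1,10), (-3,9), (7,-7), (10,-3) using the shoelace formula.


sum(xi*y_{i+1}) = 3*10 - 1*9 - 3*(-7) + 7*(-3) + 10*10 = 121
sum(yi*x_{i+1}) = 10*(-1) + 10*(-3) + 9*7 - 7*10 - 3*3 = -56
Area = |121 + 56|/2 = 177/2 = 88.5000

88.5000 sq units


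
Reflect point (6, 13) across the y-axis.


Reflection rule for y-axis: (-x, y)
(6, 13) -> (-6, 13)

(-6, 13)


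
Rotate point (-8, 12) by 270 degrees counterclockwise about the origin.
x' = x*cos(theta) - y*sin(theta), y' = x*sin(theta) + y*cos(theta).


cos(270) = 0, sin(270) = -1
x' = -8*0 - 12*(-1) = 12
y' = -8*(-1) + 12*0 = 8

(12, 8)


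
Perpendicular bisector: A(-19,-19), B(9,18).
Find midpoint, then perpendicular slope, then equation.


Midpoint = (-5, -0.5)
Slope of AB = dy/dx = 37/28 = 1.3214
Perp slope = -dx/dy = -28/37 = -0.7568
b = My - (perp slope)*Mx = -0.5 + (28*(-5))/37 = -0.5 - 3.7838 = -4.2838

y = -0.7568x - 4.2838


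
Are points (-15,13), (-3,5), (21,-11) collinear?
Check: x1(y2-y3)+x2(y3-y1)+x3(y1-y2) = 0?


-15*(5+ 11) - 3*(-11-13) + 21*(13-5)
= -240 + 72 + 168 = 0

Yes, collinear (determinant = 0)


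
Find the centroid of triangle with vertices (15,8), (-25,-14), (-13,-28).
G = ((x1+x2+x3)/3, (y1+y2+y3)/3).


Gx = (15- 25- 13)/3 = -23/3 = -7.6667
Gy = (8- 14- 28)/3 = -34/3 = -11.3333

G = (-7.6667, -11.3333)


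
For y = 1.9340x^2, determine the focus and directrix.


a = 1.9340
1/(4a) = 0.1293
Focus = (0, 0.1293)
Directrix: y = -0.1293

Focus = (0, 0.1293), Directrix: y = -0.1293


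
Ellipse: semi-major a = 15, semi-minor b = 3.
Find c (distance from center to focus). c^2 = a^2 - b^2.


c^2 = 15^2 - 3^2 = 225 - 9 = 216
c = sqrt(216) = 14.6969

c = 14.6969


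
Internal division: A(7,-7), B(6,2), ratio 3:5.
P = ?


Px = (3*6 + 5*7)/8 = 53/8 = 6.6250
Py = (3*2 + 5*(-7))/8 = -29/8 = -3.6250

P = (6.6250, -3.6250)


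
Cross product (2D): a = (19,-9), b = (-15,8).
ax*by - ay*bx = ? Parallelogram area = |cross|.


cross = 19*8 + 9*(-15) = 152 - 135 = 17
Parallelogram area = |17| = 17

cross = 17, parallelogram area = 17


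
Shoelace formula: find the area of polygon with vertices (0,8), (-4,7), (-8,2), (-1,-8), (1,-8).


sum(xi*y_{i+1}) = 0*7 - 4*2 - 8*(-8) - 1*(-8) + 1*8 = 72
sum(yi*x_{i+1}) = 8*(-4) + 7*(-8) + 2*(-1) - 8*1 - 8*0 = -98
Area = |72 + 98|/2 = 170/2 = 85.0000

85.0000 sq units


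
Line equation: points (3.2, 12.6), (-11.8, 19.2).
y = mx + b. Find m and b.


m = (6.6)/(-15.0) = -0.4400
b = y1 - m*x1 = 12.6 - (6.6*3.2)/(-15.0) = 12.6 + 1.4080 = 14.0080

y = -0.4400x + 14.0080


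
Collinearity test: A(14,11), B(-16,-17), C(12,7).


14*(-17-7) - 16*(7-11) + 12*(11+ 17)
= -336 + 64 + 336 = 64

No, not collinear (determinant = 64)


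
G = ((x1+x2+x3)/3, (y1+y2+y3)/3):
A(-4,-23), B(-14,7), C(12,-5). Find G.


Gx = (-4- 14+12)/3 = -6/3 = -2.0000
Gy = (-23+7- 5)/3 = -21/3 = -7.0000

G = (-2.0000, -7.0000)


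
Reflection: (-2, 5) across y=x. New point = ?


Reflection rule for y=x: (y, x)
(-2, 5) -> (5, -2)

(5, -2)


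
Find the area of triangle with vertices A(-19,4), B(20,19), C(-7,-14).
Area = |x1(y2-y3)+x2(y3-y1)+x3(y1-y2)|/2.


-19*(19+ 14) = -627
20*(-14-4) = -360
-7*(4-19) = 105
sum = -882
Area = |-882|/2 = 441.0000

441.0000 sq units


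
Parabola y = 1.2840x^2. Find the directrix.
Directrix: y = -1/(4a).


a = 1.2840
1/(4a) = 0.1947
directrix: y = -0.1947 = -0.1947

y = -0.1947


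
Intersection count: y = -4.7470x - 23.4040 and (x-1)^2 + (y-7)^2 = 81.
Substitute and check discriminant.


Substitute y = -4.7470x - 23.4040: (x-1)^2 + (-4.7470x- 23.4040-7)^2 = 81
Expand to Ax^2 + Bx + C = 0, where b-k = -30.404
A = 1+m^2 = 23.534009
B = 2(m(b-k) - h) = 2(-4.7470*(-30.404) - 1) = 286.655576
C = h^2 + (b-k)^2 - r^2 = 1 + 924.403216 - 81 = 844.403216
disc = B^2-4AC = 82171.4193 - 79488.7715 = 2682.6478
disc > 0

2 intersection points


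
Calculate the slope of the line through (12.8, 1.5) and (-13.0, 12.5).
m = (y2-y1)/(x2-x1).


dy = 12.5 - 1.5 = 11.0
dx = -13.0 - 12.8 = -25.8
m = 11.0/(-25.8) = -0.4264

m = -0.4264


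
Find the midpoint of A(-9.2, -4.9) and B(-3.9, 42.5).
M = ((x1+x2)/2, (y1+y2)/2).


Mx = (-9.2 - 3.9)/2 = -13.1/2 = -6.5500
My = (-4.9 + 42.5)/2 = 37.6/2 = 18.8000

(-6.5500, 18.8000)


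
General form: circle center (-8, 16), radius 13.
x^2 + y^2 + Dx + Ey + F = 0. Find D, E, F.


(x+ 8)^2 + (y-16)^2 = 13^2
D = -2h = 16, E = -2k = -32
F = h^2+k^2-r^2 = 64+256-169 = 151

D = 16, E = -32, F = 151


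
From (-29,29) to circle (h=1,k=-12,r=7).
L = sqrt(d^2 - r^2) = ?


d = sqrt((-29-1)^2 + (29+ 12)^2) = sqrt(900+1681) = 50.8035
L = sqrt(2581.0000 - 49) = sqrt(2532.0000) = 50.3190

50.3190


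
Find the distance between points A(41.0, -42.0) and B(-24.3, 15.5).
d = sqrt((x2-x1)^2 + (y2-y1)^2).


dx = -24.3 - 41.0 = -65.3
dy = 15.5 + 42.0 = 57.5
d = sqrt(4264.09 + 3306.25) = sqrt(7570.34) = 87.0077

87.0077


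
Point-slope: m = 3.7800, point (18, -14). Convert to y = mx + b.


y + 14 = 3.7800(x - 18)
y = 3.7800x - 14 - 3.7800*18
y = 3.7800x - 82.0400

y = 3.7800x - 82.0400


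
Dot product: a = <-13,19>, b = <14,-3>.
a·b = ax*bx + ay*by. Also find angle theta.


a·b = -13*14 + 19*(-3) = -182 - 57 = -239
|a| = sqrt(169+361) = 23.0217
|b| = sqrt(196+9) = 14.3178
cos(theta) = -239/(sqrt(530)*sqrt(205)) = -239/sqrt(108650) = -0.725075
theta = arccos(-239/sqrt(108650)) = 136.4751 degrees

a·b = -239, theta = 136.4751 deg


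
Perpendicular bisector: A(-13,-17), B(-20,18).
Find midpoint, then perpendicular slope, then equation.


Midpoint = (-16.5, 0.5)
Slope of AB = dy/dx = 35/(-7) = -5.0000
Perp slope = -dx/dy = 7/35 = 0.2000
b = My - (perp slope)*Mx = 0.5 + (-7*(-16.5))/35 = 0.5 + 3.3000 = 3.8000

y = 0.2000x + 3.8000


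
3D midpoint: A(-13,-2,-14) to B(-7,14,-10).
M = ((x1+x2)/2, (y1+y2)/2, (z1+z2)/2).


Mx = (-13- 7)/2 = -10.0000
My = (-2+14)/2 = 6.0000
Mz = (-14- 10)/2 = -12.0000

M = (-10.0000, 6.0000, -12.0000)


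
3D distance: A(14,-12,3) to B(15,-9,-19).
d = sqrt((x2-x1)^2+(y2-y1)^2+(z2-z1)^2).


dx=1, dy=3, dz=-22
d = sqrt(1+9+484) = sqrt(494) = 22.2261

22.2261


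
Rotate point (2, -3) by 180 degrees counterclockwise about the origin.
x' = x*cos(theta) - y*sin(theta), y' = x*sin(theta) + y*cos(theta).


cos(180) = -1, sin(180) = 0
x' = 2*(-1) + 3*0 = -2
y' = 2*0 - 3*(-1) = 3

(-2, 3)


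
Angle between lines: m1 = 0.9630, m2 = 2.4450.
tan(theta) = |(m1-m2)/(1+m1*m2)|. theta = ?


m1-m2 = -1.482
1+m1*m2 = 3.354535
tan(theta) = |-1.482/3.354535| = 0.441790
theta = arctan(|-1.482/3.354535|) = 23.8354 degrees (acute angle)

23.8354 degrees


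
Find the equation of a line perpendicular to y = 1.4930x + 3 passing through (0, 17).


Perpendicular slope = -1/m1 = -1/1.4930 = -0.6698
b2 = y0 - m2*x0 = 17 + 0/1.4930 = 17 + 0 = 17.0000

y = -0.6698x + 17.0000


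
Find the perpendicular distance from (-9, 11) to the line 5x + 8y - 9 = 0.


|5*(-9) + 8*11 - 9| = |34| = 34
sqrt(25 + 64) = sqrt(89) = 9.4340
d = 34/sqrt(89) = 3.6040

3.6040


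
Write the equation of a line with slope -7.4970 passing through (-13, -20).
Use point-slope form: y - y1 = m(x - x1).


y + 20 = -7.4970(x + 13)
y = -7.4970x - 20 + 7.4970*(-13)
y = -7.4970x - 117.4610

y = -7.4970x - 117.4610


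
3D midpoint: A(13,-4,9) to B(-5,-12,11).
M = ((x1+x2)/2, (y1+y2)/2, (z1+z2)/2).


Mx = (13- 5)/2 = 4.0000
My = (-4- 12)/2 = -8.0000
Mz = (9+11)/2 = 10.0000

M = (4.0000, -8.0000, 10.0000)


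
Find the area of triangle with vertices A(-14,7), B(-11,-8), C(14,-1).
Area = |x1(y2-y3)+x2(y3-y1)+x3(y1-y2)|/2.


-14*(-8+ 1) = 98
-11*(-1-7) = 88
14*(7+ 8) = 210
sum = 396
Area = |396|/2 = 198.0000

198.0000 sq units


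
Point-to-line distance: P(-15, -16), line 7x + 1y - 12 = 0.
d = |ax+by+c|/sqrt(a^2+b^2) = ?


|7*(-15) + 1*(-16) - 12| = |-133| = 133
sqrt(49 + 1) = sqrt(50) = 7.0711
d = 133/sqrt(50) = 18.8090

18.8090


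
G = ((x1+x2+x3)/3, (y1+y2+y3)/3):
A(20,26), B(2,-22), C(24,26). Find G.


Gx = (20+2+24)/3 = 46/3 = 15.3333
Gy = (26- 22+26)/3 = 30/3 = 10.0000

G = (15.3333, 10.0000)


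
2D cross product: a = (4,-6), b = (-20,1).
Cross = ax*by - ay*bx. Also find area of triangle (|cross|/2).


cross = 4*1 + 6*(-20) = 4 - 120 = -116
Triangle area = |-116|/2 = 116/2 = 58.0000

cross = -116, triangle area = 58.0000


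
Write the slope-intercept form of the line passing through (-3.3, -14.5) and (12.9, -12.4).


m = (2.1)/(16.2) = 0.1296
b = y1 - m*x1 = -14.5 - (2.1*(-3.3))/(16.2) = -14.5 + 0.4278 = -14.0722

y = 0.1296x - 14.0722


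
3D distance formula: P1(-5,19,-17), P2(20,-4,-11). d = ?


dx=25, dy=-23, dz=6
d = sqrt(625+529+36) = sqrt(1190) = 34.4964

34.4964


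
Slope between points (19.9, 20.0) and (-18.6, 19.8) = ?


dy = 19.8 - 20.0 = -0.2
dx = -18.6 - 19.9 = -38.5
m = -0.2/(-38.5) = 0.0052

m = 0.0052


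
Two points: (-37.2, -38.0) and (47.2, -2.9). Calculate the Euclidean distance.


dx = 47.2 + 37.2 = 84.4
dy = -2.9 + 38.0 = 35.1
d = sqrt(7123.36 + 1232.01) = sqrt(8355.37) = 91.4077

91.4077


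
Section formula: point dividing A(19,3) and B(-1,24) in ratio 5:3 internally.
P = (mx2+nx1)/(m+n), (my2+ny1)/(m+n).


Px = (5*(-1) + 3*19)/8 = 52/8 = 6.5000
Py = (5*24 + 3*3)/8 = 129/8 = 16.1250

P = (6.5000, 16.1250)


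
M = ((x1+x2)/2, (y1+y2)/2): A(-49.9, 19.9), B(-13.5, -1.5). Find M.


Mx = (-49.9 - 13.5)/2 = -63.4/2 = -31.7000
My = (19.9 - 1.5)/2 = 18.4/2 = 9.2000

(-31.7000, 9.2000)


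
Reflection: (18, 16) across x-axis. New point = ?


Reflection rule for x-axis: (x, -y)
(18, 16) -> (18, -16)

(18, -16)


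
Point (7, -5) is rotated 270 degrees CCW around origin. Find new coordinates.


cos(270) = 0, sin(270) = -1
x' = 7*0 + 5*(-1) = -5
y' = 7*(-1) - 5*0 = -7

(-5, -7)


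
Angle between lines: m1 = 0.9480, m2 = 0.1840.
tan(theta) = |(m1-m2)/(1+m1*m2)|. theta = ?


m1-m2 = 0.764
1+m1*m2 = 1.174432
tan(theta) = |0.764/1.174432| = 0.650527
theta = arctan(|0.764/1.174432|) = 33.0451 degrees (acute angle)

33.0451 degrees


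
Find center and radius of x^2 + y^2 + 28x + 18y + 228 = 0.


h = -D/2 = -28/2 = -14
k = -E/2 = -18/2 = -9
r^2 = h^2 + k^2 - F = 196 + 81 - 228 = 49
r = 7

Center (-14, -9), radius = 7


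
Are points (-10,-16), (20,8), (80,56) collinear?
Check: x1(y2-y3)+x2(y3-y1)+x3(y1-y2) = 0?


-10*(8-56) + 20*(56+ 16) + 80*(-16-8)
= 480 + 1440 - 1920 = 0

Yes, collinear (determinant = 0)


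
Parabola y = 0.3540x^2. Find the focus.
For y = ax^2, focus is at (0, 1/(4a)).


a = 0.3540
4a = 1.4160
focus = (0, 1/1.4160) = (0, 0.7062)

Focus = (0, 0.7062)


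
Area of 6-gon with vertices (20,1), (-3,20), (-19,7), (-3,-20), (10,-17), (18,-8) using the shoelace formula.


sum(xi*y_{i+1}) = 20*20 - 3*7 - 19*(-20) - 3*(-17) + 10*(-8) + 18*1 = 748
sum(yi*x_{i+1}) = 1*(-3) + 20*(-19) + 7*(-3) - 20*10 - 17*18 - 8*20 = -1070
Area = |748 + 1070|/2 = 1818/2 = 909.0000

909.0000 sq units


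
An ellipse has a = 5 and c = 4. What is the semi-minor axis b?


b^2 = 5^2 - (4)^2 = 25 - 16 = 9
b = sqrt(9) = 3

b = 3


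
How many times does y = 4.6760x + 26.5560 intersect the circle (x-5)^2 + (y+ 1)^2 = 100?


Substitute y = 4.6760x + 26.5560: (x-5)^2 + (4.6760x+26.5560+ 1)^2 = 100
Expand to Ax^2 + Bx + C = 0, where b-k = 27.556
A = 1+m^2 = 22.864976
B = 2(m(b-k) - h) = 2(4.6760*27.556 - 5) = 247.703712
C = h^2 + (b-k)^2 - r^2 = 25 + 759.333136 - 100 = 684.333136
disc = B^2-4AC = 61357.1289 - 62589.0429 = -1231.9140
disc < 0

0 intersection points


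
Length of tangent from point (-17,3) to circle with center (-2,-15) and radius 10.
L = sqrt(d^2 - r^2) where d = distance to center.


d = sqrt((-17+ 2)^2 + (3+ 15)^2) = sqrt(225+324) = 23.4307
L = sqrt(549.0000 - 100) = sqrt(449.0000) = 21.1896

21.1896


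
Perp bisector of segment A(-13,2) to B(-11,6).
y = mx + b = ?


Midpoint = (-12, 4)
Slope of AB = dy/dx = 4/2 = 2.0000
Perp slope = -dx/dy = -2/4 = -0.5000
b = My - (perp slope)*Mx = 4 + (2*(-12))/4 = 4 - 6.0000 = -2.0000

y = -0.5000x - 2.0000


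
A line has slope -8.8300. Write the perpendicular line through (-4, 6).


Perpendicular slope = -1/m1 = -1/(-8.8300) = 0.1133
b2 = y0 - m2*x0 = 6 - 4/(-8.8300) = 6 + 0.4530 = 6.4530

y = 0.1133x + 6.4530


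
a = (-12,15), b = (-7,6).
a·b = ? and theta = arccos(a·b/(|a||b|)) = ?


a·b = -12*(-7) + 15*6 = 84 + 90 = 174
|a| = sqrt(144+225) = 19.2094
|b| = sqrt(49+36) = 9.2195
cos(theta) = 174/(sqrt(369)*sqrt(85)) = 174/sqrt(31365) = 0.982487
theta = arccos(174/sqrt(31365)) = 10.7389 degrees

a·b = 174, theta = 10.7389 deg


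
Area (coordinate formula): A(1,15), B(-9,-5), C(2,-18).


1*(-5+ 18) = 13
-9*(-18-15) = 297
2*(15+ 5) = 40
sum = 350
Area = |350|/2 = 175.0000

175.0000 sq units


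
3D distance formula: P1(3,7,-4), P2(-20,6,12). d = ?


dx=-23, dy=-1, dz=16
d = sqrt(529+1+256) = sqrt(786) = 28.0357

28.0357


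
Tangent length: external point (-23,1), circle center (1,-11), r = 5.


d = sqrt((-23-1)^2 + (1+ 11)^2) = sqrt(576+144) = 26.8328
L = sqrt(720.0000 - 25) = sqrt(695.0000) = 26.3629

26.3629


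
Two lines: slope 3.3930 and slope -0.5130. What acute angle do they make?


m1-m2 = 3.906
1+m1*m2 = -0.740609
tan(theta) = |3.906/(-0.740609)| = 5.274038
theta = arctan(|3.906/(-0.740609)|) = 79.2637 degrees (acute angle)

79.2637 degrees


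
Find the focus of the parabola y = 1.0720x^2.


a = 1.0720
4a = 4.2880
focus = (0, 1/4.2880) = (0, 0.2332)

Focus = (0, 0.2332)


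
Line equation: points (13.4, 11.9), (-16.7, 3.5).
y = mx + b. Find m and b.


m = (-8.4)/(-30.1) = 0.2791
b = y1 - m*x1 = 11.9 - (-8.4*13.4)/(-30.1) = 11.9 - 3.7395 = 8.1605

y = 0.2791x + 8.1605


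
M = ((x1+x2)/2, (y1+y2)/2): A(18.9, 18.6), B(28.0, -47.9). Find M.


Mx = (18.9 + 28.0)/2 = 46.9/2 = 23.4500
My = (18.6 - 47.9)/2 = -29.3/2 = -14.6500

(23.4500, -14.6500)


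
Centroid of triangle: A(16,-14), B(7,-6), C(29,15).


Gx = (16+7+29)/3 = 52/3 = 17.3333
Gy = (-14- 6+15)/3 = -5/3 = -1.6667

G = (17.3333, -1.6667)


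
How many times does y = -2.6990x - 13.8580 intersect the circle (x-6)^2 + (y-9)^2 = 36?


Substitute y = -2.6990x - 13.8580: (x-6)^2 + (-2.6990x- 13.8580-9)^2 = 36
Expand to Ax^2 + Bx + C = 0, where b-k = -22.858
A = 1+m^2 = 8.284601
B = 2(m(b-k) - h) = 2(-2.6990*(-22.858) - 6) = 111.387484
C = h^2 + (b-k)^2 - r^2 = 36 + 522.488164 - 36 = 522.488164
disc = B^2-4AC = 12407.1716 - 17314.4239 = -4907.2523
disc < 0

0 intersection points


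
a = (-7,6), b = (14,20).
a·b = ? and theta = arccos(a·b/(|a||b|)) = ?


a·b = -7*14 + 6*20 = -98 + 120 = 22
|a| = sqrt(49+36) = 9.2195
|b| = sqrt(196+400) = 24.4131
cos(theta) = 22/(sqrt(85)*sqrt(596)) = 22/sqrt(50660) = 0.097744
theta = arccos(22/sqrt(50660)) = 84.3907 degrees

a·b = 22, theta = 84.3907 deg


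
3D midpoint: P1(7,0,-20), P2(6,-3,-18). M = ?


Mx = (7+6)/2 = 6.5000
My = (0- 3)/2 = -1.5000
Mz = (-20- 18)/2 = -19.0000

M = (6.5000, -1.5000, -19.0000)


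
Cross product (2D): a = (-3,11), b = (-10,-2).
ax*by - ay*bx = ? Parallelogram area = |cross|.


cross = -3*(-2) - 11*(-10) = 6 + 110 = 116
Parallelogram area = |116| = 116

cross = 116, parallelogram area = 116


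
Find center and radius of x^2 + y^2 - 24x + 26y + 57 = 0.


h = -D/2 = 24/2 = 12
k = -E/2 = -26/2 = -13
r^2 = h^2 + k^2 - F = 144 + 169 - 57 = 256
r = 16

Center (12, -13), radius = 16


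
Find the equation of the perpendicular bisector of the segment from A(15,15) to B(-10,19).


Midpoint = (2.5, 17)
Slope of AB = dy/dx = 4/(-25) = -0.1600
Perp slope = -dx/dy = 25/4 = 6.2500
b = My - (perp slope)*Mx = 17 + (-25*2.5)/4 = 17 - 15.6250 = 1.3750

y = 6.2500x + 1.3750


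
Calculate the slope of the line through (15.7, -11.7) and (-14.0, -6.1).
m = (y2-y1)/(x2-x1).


dy = -6.1 + 11.7 = 5.6
dx = -14.0 - 15.7 = -29.7
m = 5.6/(-29.7) = -0.1886

m = -0.1886


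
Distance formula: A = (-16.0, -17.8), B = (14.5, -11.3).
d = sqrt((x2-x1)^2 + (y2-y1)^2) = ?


dx = 14.5 + 16.0 = 30.5
dy = -11.3 + 17.8 = 6.5
d = sqrt(930.25 + 42.25) = sqrt(972.5) = 31.1849

31.1849


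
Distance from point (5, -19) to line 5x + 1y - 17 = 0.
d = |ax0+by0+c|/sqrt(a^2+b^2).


|5*5 + 1*(-19) - 17| = |-11| = 11
sqrt(25 + 1) = sqrt(26) = 5.0990
d = 11/sqrt(26) = 2.1573

2.1573


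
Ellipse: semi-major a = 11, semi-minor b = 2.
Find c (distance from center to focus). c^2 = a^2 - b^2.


c^2 = 11^2 - 2^2 = 121 - 4 = 117
c = sqrt(117) = 10.8167

c = 10.8167


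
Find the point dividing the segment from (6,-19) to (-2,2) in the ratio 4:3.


Px = (4*(-2) + 3*6)/7 = 10/7 = 1.4286
Py = (4*2 + 3*(-19))/7 = -49/7 = -7.0000

P = (1.4286, -7.0000)


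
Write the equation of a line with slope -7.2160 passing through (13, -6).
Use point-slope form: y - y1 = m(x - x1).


y + 6 = -7.2160(x - 13)
y = -7.2160x - 6 + 7.2160*13
y = -7.2160x + 87.8080

y = -7.2160x + 87.8080


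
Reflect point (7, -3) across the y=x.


Reflection rule for y=x: (y, x)
(7, -3) -> (-3, 7)

(-3, 7)


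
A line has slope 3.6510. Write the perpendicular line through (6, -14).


Perpendicular slope = -1/m1 = -1/3.6510 = -0.2739
b2 = y0 - m2*x0 = -14 + 6/3.6510 = -14 + 1.6434 = -12.3566

y = -0.2739x - 12.3566


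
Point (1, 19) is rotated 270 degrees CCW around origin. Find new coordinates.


cos(270) = 0, sin(270) = -1
x' = 1*0 - 19*(-1) = 19
y' = 1*(-1) + 19*0 = -1

(19, -1)


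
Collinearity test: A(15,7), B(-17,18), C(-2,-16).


15*(18+ 16) - 17*(-16-7) - 2*(7-18)
= 510 + 391 + 22 = 923

No, not collinear (determinant = 923)


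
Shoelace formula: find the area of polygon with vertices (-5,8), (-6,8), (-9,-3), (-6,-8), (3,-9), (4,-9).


sum(xi*y_{i+1}) = -5*8 - 6*(-3) - 9*(-8) - 6*(-9) + 3*(-9) + 4*8 = 109
sum(yi*x_{i+1}) = 8*(-6) + 8*(-9) - 3*(-6) - 8*3 - 9*4 - 9*(-5) = -117
Area = |109 + 117|/2 = 226/2 = 113.0000

113.0000 sq units


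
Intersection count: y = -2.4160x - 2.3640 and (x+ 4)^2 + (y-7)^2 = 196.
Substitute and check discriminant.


Substitute y = -2.4160x - 2.3640: (x+ 4)^2 + (-2.4160x- 2.3640-7)^2 = 196
Expand to Ax^2 + Bx + C = 0, where b-k = -9.364
A = 1+m^2 = 6.837056
B = 2(m(b-k) - h) = 2(-2.4160*(-9.364) + 4) = 53.246848
C = h^2 + (b-k)^2 - r^2 = 16 + 87.684496 - 196 = -92.315504
disc = B^2-4AC = 2835.2268 + 2524.6651 = 5359.8919
disc > 0

2 intersection points


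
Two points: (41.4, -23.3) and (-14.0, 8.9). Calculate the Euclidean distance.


dx = -14.0 - 41.4 = -55.4
dy = 8.9 + 23.3 = 32.2
d = sqrt(3069.16 + 1036.84) = sqrt(4106.0) = 64.0781

64.0781


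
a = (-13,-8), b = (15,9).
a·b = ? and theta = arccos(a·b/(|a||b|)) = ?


a·b = -13*15 - 8*9 = -195 - 72 = -267
|a| = sqrt(169+64) = 15.2643
|b| = sqrt(225+81) = 17.4929
cos(theta) = -267/(sqrt(233)*sqrt(306)) = -267/sqrt(71298) = -0.999937
theta = arccos(-267/sqrt(71298)) = 179.3563 degrees

a·b = -267, theta = 179.3563 deg


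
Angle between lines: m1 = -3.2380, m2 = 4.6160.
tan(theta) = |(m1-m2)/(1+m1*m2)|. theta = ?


m1-m2 = -7.854
1+m1*m2 = -13.946608
tan(theta) = |-7.854/(-13.946608)| = 0.563148
theta = arctan(|-7.854/(-13.946608)|) = 29.3859 degrees (acute angle)

29.3859 degrees


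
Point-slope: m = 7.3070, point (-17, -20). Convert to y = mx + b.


y + 20 = 7.3070(x + 17)
y = 7.3070x - 20 - 7.3070*(-17)
y = 7.3070x + 104.2190

y = 7.3070x + 104.2190


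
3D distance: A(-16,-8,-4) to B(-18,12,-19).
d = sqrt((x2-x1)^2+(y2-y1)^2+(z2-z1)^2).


dx=-2, dy=20, dz=-15
d = sqrt(4+400+225) = sqrt(629) = 25.0799

25.0799


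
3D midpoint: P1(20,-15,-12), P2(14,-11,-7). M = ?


Mx = (20+14)/2 = 17.0000
My = (-15- 11)/2 = -13.0000
Mz = (-12- 7)/2 = -9.5000

M = (17.0000, -13.0000, -9.5000)


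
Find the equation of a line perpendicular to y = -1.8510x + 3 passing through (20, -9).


Perpendicular slope = -1/m1 = -1/(-1.8510) = 0.5402
b2 = y0 - m2*x0 = -9 + 20/(-1.8510) = -9 - 10.8050 = -19.8050

y = 0.5402x - 19.8050


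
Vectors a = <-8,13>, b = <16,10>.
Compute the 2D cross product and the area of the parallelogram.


cross = -8*10 - 13*16 = -80 - 208 = -288
Parallelogram area = |-288| = 288

cross = -288, parallelogram area = 288


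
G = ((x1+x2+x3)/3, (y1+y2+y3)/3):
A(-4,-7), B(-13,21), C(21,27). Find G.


Gx = (-4- 13+21)/3 = 4/3 = 1.3333
Gy = (-7+21+27)/3 = 41/3 = 13.6667

G = (1.3333, 13.6667)


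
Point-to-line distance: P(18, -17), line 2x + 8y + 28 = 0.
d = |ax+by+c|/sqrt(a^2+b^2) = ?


|2*18 + 8*(-17) + 28| = |-72| = 72
sqrt(4 + 64) = sqrt(68) = 8.2462
d = 72/sqrt(68) = 8.7313

8.7313


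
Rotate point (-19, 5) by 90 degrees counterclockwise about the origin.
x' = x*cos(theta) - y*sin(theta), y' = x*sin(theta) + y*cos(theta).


cos(90) = 0, sin(90) = 1
x' = -19*0 - 5*1 = -5
y' = -19*1 + 5*0 = -19

(-5, -19)


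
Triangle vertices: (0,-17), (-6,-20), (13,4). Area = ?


0*(-20-4) = 0
-6*(4+ 17) = -126
13*(-17+ 20) = 39
sum = -87
Area = |-87|/2 = 43.5000

43.5000 sq units


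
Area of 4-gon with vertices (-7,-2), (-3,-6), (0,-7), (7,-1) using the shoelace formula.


sum(xi*y_{i+1}) = -7*(-6) - 3*(-7) + 0*(-1) + 7*(-2) = 49
sum(yi*x_{i+1}) = -2*(-3) - 6*0 - 7*7 - 1*(-7) = -36
Area = |49 + 36|/2 = 85/2 = 42.5000

42.5000 sq units


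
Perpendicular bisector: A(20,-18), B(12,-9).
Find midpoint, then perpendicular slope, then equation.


Midpoint = (16, -13.5)
Slope of AB = dy/dx = 9/(-8) = -1.1250
Perp slope = -dx/dy = 8/9 = 0.8889
b = My - (perp slope)*Mx = -13.5 + (-8*16)/9 = -13.5 - 14.2222 = -27.7222

y = 0.8889x - 27.7222


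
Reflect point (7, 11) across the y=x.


Reflection rule for y=x: (y, x)
(7, 11) -> (11, 7)

(11, 7)


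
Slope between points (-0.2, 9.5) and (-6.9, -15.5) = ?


dy = -15.5 - 9.5 = -25.0
dx = -6.9 + 0.2 = -6.7
m = -25.0/(-6.7) = 3.7313

m = 3.7313


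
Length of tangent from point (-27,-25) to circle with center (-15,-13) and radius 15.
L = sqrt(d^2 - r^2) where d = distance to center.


d = sqrt((-27+ 15)^2 + (-25+ 13)^2) = sqrt(144+144) = 16.9706
L = sqrt(288.0000 - 225) = sqrt(63.0000) = 7.9373

7.9373


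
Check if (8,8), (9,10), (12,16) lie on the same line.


8*(10-16) + 9*(16-8) + 12*(8-10)
= -48 + 72 - 24 = 0

Yes, collinear (determinant = 0)


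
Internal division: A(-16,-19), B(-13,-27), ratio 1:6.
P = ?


Px = (1*(-13) + 6*(-16))/7 = -109/7 = -15.5714
Py = (1*(-27) + 6*(-19))/7 = -141/7 = -20.1429

P = (-15.5714, -20.1429)


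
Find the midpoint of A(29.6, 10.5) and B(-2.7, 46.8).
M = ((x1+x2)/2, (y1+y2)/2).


Mx = (29.6 - 2.7)/2 = 26.9/2 = 13.4500
My = (10.5 + 46.8)/2 = 57.3/2 = 28.6500

(13.4500, 28.6500)


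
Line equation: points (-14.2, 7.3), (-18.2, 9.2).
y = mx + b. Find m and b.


m = (1.9)/(-4.0) = -0.4750
b = y1 - m*x1 = 7.3 - (1.9*(-14.2))/(-4.0) = 7.3 - 6.7450 = 0.5550

y = -0.4750x + 0.5550


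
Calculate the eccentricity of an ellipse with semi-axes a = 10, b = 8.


c = sqrt(100-64) = sqrt(36) = 6.0000
e = c/a = 6/10 = 0.6000

e = 0.6000


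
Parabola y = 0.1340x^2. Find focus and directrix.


a = 0.1340
1/(4a) = 1.8657
Focus = (0, 1.8657)
Directrix: y = -1.8657

Focus = (0, 1.8657), Directrix: y = -1.8657


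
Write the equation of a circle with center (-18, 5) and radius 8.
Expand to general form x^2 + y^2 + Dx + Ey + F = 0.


(x+ 18)^2 + (y-5)^2 = 8^2
D = -2h = 36, E = -2k = -10
F = h^2+k^2-r^2 = 324+25-64 = 285

x^2 + y^2 + 36x - 10y + 285 = 0


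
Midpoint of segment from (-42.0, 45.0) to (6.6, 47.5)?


Mx = (-42.0 + 6.6)/2 = -35.4/2 = -17.7000
My = (45.0 + 47.5)/2 = 92.5/2 = 46.2500

(-17.7000, 46.2500)


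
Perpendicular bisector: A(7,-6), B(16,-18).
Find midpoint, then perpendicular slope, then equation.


Midpoint = (11.5, -12)
Slope of AB = dy/dx = -12/9 = -1.3333
Perp slope = -dx/dy = 9/12 = 0.7500
b = My - (perp slope)*Mx = -12 + (9*11.5)/(-12) = -12 - 8.6250 = -20.6250

y = 0.7500x - 20.6250


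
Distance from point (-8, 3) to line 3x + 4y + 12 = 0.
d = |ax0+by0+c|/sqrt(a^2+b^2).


|3*(-8) + 4*3 + 12| = |0| = 0
sqrt(9 + 16) = sqrt(25) = 5.0000
d = 0/sqrt(25) = 0

0


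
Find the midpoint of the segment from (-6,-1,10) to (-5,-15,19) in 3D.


Mx = (-6- 5)/2 = -5.5000
My = (-1- 15)/2 = -8.0000
Mz = (10+19)/2 = 14.5000

M = (-5.5000, -8.0000, 14.5000)


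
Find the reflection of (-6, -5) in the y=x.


Reflection rule for y=x: (y, x)
(-6, -5) -> (-5, -6)

(-5, -6)


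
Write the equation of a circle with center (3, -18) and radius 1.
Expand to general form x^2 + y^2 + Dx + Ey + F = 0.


(x-3)^2 + (y+ 18)^2 = 1^2
D = -2h = -6, E = -2k = 36
F = h^2+k^2-r^2 = 9+324-1 = 332

x^2 + y^2 - 6x + 36y + 332 = 0


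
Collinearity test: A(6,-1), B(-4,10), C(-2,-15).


6*(10+ 15) - 4*(-15+ 1) - 2*(-1-10)
= 150 + 56 + 22 = 228

No, not collinear (determinant = 228)


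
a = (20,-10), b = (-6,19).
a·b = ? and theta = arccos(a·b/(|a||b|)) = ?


a·b = 20*(-6) - 10*19 = -120 - 190 = -310
|a| = sqrt(400+100) = 22.3607
|b| = sqrt(36+361) = 19.9249
cos(theta) = -310/(sqrt(500)*sqrt(397)) = -310/sqrt(198500) = -0.695795
theta = arccos(-310/sqrt(198500)) = 134.0906 degrees

a·b = -310, theta = 134.0906 deg


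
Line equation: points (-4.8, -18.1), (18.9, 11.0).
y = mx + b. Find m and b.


m = (29.1)/(23.7) = 1.2278
b = y1 - m*x1 = -18.1 - (29.1*(-4.8))/(23.7) = -18.1 + 5.8937 = -12.2063

y = 1.2278x - 12.2063


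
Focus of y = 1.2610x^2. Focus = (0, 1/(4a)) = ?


a = 1.2610
4a = 5.0440
focus = (0, 1/5.0440) = (0, 0.1983)

Focus = (0, 0.1983)


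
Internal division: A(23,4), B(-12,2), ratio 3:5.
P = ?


Px = (3*(-12) + 5*23)/8 = 79/8 = 9.8750
Py = (3*2 + 5*4)/8 = 26/8 = 3.2500

P = (9.8750, 3.2500)


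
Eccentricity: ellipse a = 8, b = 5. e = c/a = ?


c = sqrt(64-25) = sqrt(39) = 6.2450
e = c/a = sqrt(39)/8 = 0.7806

e = 0.7806


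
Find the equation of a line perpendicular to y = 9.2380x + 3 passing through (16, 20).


Perpendicular slope = -1/m1 = -1/9.2380 = -0.1082
b2 = y0 - m2*x0 = 20 + 16/9.2380 = 20 + 1.7320 = 21.7320

y = -0.1082x + 21.7320


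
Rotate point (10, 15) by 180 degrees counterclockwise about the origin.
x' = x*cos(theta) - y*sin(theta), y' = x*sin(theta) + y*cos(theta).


cos(180) = -1, sin(180) = 0
x' = 10*(-1) - 15*0 = -10
y' = 10*0 + 15*(-1) = -15

(-10, -15)


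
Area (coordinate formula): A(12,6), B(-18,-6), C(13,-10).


12*(-6+ 10) = 48
-18*(-10-6) = 288
13*(6+ 6) = 156
sum = 492
Area = |492|/2 = 246.0000

246.0000 sq units


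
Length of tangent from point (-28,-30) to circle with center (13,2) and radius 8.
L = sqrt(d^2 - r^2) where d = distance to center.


d = sqrt((-28-13)^2 + (-30-2)^2) = sqrt(1681+1024) = 52.0096
L = sqrt(2705.0000 - 64) = sqrt(2641.0000) = 51.3907

51.3907


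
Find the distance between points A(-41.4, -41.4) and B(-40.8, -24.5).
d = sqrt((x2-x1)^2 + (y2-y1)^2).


dx = -40.8 + 41.4 = 0.6
dy = -24.5 + 41.4 = 16.9
d = sqrt(0.36 + 285.61) = sqrt(285.97) = 16.9106

16.9106


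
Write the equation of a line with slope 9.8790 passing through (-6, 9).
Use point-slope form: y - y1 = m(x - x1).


y - 9 = 9.8790(x + 6)
y = 9.8790x + 9 - 9.8790*(-6)
y = 9.8790x + 68.2740

y = 9.8790x + 68.2740


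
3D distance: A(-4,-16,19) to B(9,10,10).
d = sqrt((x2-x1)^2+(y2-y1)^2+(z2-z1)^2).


dx=13, dy=26, dz=-9
d = sqrt(169+676+81) = sqrt(926) = 30.4302

30.4302


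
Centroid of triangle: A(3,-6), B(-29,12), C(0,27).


Gx = (3- 29+0)/3 = -26/3 = -8.6667
Gy = (-6+12+27)/3 = 33/3 = 11.0000

G = (-8.6667, 11.0000)


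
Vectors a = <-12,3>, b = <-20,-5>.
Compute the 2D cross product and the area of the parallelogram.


cross = -12*(-5) - 3*(-20) = 60 + 60 = 120
Parallelogram area = |120| = 120

cross = 120, parallelogram area = 120


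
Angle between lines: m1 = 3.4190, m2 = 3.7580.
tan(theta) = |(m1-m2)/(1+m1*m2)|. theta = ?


m1-m2 = -0.339
1+m1*m2 = 13.848602
tan(theta) = |-0.339/13.848602| = 0.024479
theta = arctan(|-0.339/13.848602|) = 1.4023 degrees (acute angle)

1.4023 degrees


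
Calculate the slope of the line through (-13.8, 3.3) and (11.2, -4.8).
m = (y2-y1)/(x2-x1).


dy = -4.8 - 3.3 = -8.1
dx = 11.2 + 13.8 = 25.0
m = -8.1/25.0 = -0.3240

m = -0.3240


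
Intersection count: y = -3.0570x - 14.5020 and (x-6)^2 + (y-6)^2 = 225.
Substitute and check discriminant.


Substitute y = -3.0570x - 14.5020: (x-6)^2 + (-3.0570x- 14.5020-6)^2 = 225
Expand to Ax^2 + Bx + C = 0, where b-k = -20.502
A = 1+m^2 = 10.345249
B = 2(m(b-k) - h) = 2(-3.0570*(-20.502) - 6) = 113.349228
C = h^2 + (b-k)^2 - r^2 = 36 + 420.332004 - 225 = 231.332004
disc = B^2-4AC = 12848.0475 - 9572.7487 = 3275.2988
disc > 0

2 intersection points


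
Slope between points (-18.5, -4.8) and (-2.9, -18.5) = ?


dy = -18.5 + 4.8 = -13.7
dx = -2.9 + 18.5 = 15.6
m = -13.7/15.6 = -0.8782

m = -0.8782


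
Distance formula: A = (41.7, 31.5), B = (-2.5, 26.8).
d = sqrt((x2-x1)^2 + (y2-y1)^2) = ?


dx = -2.5 - 41.7 = -44.2
dy = 26.8 - 31.5 = -4.7
d = sqrt(1953.64 + 22.09) = sqrt(1975.73) = 44.4492

44.4492


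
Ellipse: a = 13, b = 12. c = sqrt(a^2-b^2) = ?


c^2 = 13^2 - 12^2 = 169 - 144 = 25
c = sqrt(25) = 5.0000

c = 5.0000


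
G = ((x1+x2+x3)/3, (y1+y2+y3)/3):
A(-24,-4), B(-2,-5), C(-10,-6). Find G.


Gx = (-24- 2- 10)/3 = -36/3 = -12.0000
Gy = (-4- 5- 6)/3 = -15/3 = -5.0000

G = (-12.0000, -5.0000)


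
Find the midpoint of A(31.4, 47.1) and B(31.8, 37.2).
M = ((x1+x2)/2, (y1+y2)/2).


Mx = (31.4 + 31.8)/2 = 63.2/2 = 31.6000
My = (47.1 + 37.2)/2 = 84.3/2 = 42.1500

(31.6000, 42.1500)


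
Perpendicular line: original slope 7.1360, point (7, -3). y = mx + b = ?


Perpendicular slope = -1/m1 = -1/7.1360 = -0.1401
b2 = y0 - m2*x0 = -3 + 7/7.1360 = -3 + 0.9809 = -2.0191

y = -0.1401x - 2.0191


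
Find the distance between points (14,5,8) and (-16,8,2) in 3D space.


dx=-30, dy=3, dz=-6
d = sqrt(900+9+36) = sqrt(945) = 30.7409

30.7409


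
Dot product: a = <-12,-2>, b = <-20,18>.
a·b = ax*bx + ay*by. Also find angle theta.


a·b = -12*(-20) - 2*18 = 240 - 36 = 204
|a| = sqrt(144+4) = 12.1655
|b| = sqrt(400+324) = 26.9072
cos(theta) = 204/(sqrt(148)*sqrt(724)) = 204/sqrt(107152) = 0.623204
theta = arccos(204/sqrt(107152)) = 51.4495 degrees

a·b = 204, theta = 51.4495 deg


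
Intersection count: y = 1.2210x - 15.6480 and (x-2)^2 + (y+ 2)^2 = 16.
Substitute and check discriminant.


Substitute y = 1.2210x - 15.6480: (x-2)^2 + (1.2210x- 15.6480+ 2)^2 = 16
Expand to Ax^2 + Bx + C = 0, where b-k = -13.648
A = 1+m^2 = 2.490841
B = 2(m(b-k) - h) = 2(1.2210*(-13.648) - 2) = -37.328416
C = h^2 + (b-k)^2 - r^2 = 4 + 186.267904 - 16 = 174.267904
disc = B^2-4AC = 1393.4106 - 1736.2946 = -342.8840
disc < 0

0 intersection points
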